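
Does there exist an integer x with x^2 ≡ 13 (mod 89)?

no

(13/89)
  = (89/13)    [QR: 13 ≡ 1 mod 4, sign kept]
  = (11/13)    [89 ≡ 11 mod 13]
  = (13/11)    [QR: 13 ≡ 1 mod 4, sign kept]
  = (2/11)    [13 ≡ 2 mod 11]
  = -(1/11)    [11 ≡ 3 mod 8 ⇒ (2/11) = -1]
  = -1    [(1/11) = 1]
The Legendre symbol is -1, so x^2 ≡ 13 (mod 89) has no solution.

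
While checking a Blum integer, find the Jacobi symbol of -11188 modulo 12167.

1

Pull out -1: (-11188|12167) = (-1|12167)·(11188|12167). Since 12167 ≡ 3 (mod 4), (-1|12167) = -1. Now have -(11188|12167).
Factor out 2: 11188 = 2^2·2797. Since 12167 ≡ 7 (mod 8), (2|12167) = +1, and (2|12167)^2 = +1. Now have -(2797|12167).
2797 ≡ 1 (mod 4), so quadratic reciprocity gives (2797|12167) = (12167|2797). Reduce: 12167 ≡ 979 (mod 2797). Now have -(979|2797).
2797 ≡ 1 (mod 4), so quadratic reciprocity gives (979|2797) = (2797|979). Reduce: 2797 ≡ 839 (mod 979). Now have -(839|979).
Both 839 ≡ 3 and 979 ≡ 3 (mod 4), so reciprocity gives (839|979) = -(979|839). Reduce: 979 ≡ 140 (mod 839). Now have (140|839).
Factor out 2: 140 = 2^2·35. Since 839 ≡ 7 (mod 8), (2|839) = +1, and (2|839)^2 = +1. Now have (35|839).
Both 35 ≡ 3 and 839 ≡ 3 (mod 4), so reciprocity gives (35|839) = -(839|35). Reduce: 839 ≡ 34 (mod 35). Now have -(34|35).
Factor out 2: 34 = 2·17. Since 35 ≡ 3 (mod 8), (2|35) = -1. Now have (17|35).
17 ≡ 1 (mod 4), so quadratic reciprocity gives (17|35) = (35|17). Reduce: 35 ≡ 1 (mod 17). Now have (1|17).
(1|17) = 1. Collecting the sign factors: 1.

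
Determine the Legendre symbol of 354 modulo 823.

Factor out 2: 354 = 2·177. Since 823 ≡ 7 (mod 8), (2 / 823) = +1. Now have (177 / 823).
177 ≡ 1 (mod 4), so quadratic reciprocity gives (177 / 823) = (823 / 177). Reduce: 823 ≡ 115 (mod 177). Now have (115 / 177).
177 ≡ 1 (mod 4), so quadratic reciprocity gives (115 / 177) = (177 / 115). Reduce: 177 ≡ 62 (mod 115). Now have (62 / 115).
Factor out 2: 62 = 2·31. Since 115 ≡ 3 (mod 8), (2 / 115) = -1. Now have -(31 / 115).
Both 31 ≡ 3 and 115 ≡ 3 (mod 4), so reciprocity gives (31 / 115) = -(115 / 31). Reduce: 115 ≡ 22 (mod 31). Now have (22 / 31).
Factor out 2: 22 = 2·11. Since 31 ≡ 7 (mod 8), (2 / 31) = +1. Now have (11 / 31).
Both 11 ≡ 3 and 31 ≡ 3 (mod 4), so reciprocity gives (11 / 31) = -(31 / 11). Reduce: 31 ≡ 9 (mod 11). Now have -(9 / 11).
9 ≡ 1 (mod 4), so quadratic reciprocity gives (9 / 11) = (11 / 9). Reduce: 11 ≡ 2 (mod 9). Now have -(2 / 9).
Factor out 2: 2 = 2. Since 9 ≡ 1 (mod 8), (2 / 9) = +1. Now have -(1 / 9).
(1 / 9) = 1. Collecting the sign factors: -1.

-1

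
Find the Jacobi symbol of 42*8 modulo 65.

By multiplicativity, (42·8/65) = (42/65)·(8/65).
First factor (42/65):
Factor out 2: 42 = 2·21. Since 65 ≡ 1 (mod 8), (2/65) = +1. Now have (21/65).
21 ≡ 1 (mod 4), so quadratic reciprocity gives (21/65) = (65/21). Reduce: 65 ≡ 2 (mod 21). Now have (2/21).
Factor out 2: 2 = 2. Since 21 ≡ 5 (mod 8), (2/21) = -1. Now have -(1/21).
(1/21) = 1. Collecting the sign factors: -1.
Second factor (8/65):
Factor out 2: 8 = 2^3. Since 65 ≡ 1 (mod 8), (2/65) = +1, and (2/65)^3 = +1. Now have (1/65).
(1/65) = 1. Collecting the sign factors: 1.
Product: (-1)·(1) = -1.

-1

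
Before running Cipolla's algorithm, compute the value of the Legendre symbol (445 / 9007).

(445 / 9007)
  = (9007 / 445)    [QR: 445 ≡ 1 mod 4, sign kept]
  = (107 / 445)    [9007 ≡ 107 mod 445]
  = (445 / 107)    [QR: 445 ≡ 1 mod 4, sign kept]
  = (17 / 107)    [445 ≡ 17 mod 107]
  = (107 / 17)    [QR: 17 ≡ 1 mod 4, sign kept]
  = (5 / 17)    [107 ≡ 5 mod 17]
  = (17 / 5)    [QR: 5 ≡ 1 mod 4, sign kept]
  = (2 / 5)    [17 ≡ 2 mod 5]
  = -(1 / 5)    [5 ≡ 5 mod 8 ⇒ (2 / 5) = -1]
  = -1    [(1 / 5) = 1]

-1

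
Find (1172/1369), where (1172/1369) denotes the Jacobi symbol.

Factor out 2: 1172 = 2^2·293. Since 1369 ≡ 1 (mod 8), (2/1369) = +1, and (2/1369)^2 = +1. Now have (293/1369).
293 ≡ 1 (mod 4), so quadratic reciprocity gives (293/1369) = (1369/293). Reduce: 1369 ≡ 197 (mod 293). Now have (197/293).
197 ≡ 1 (mod 4), so quadratic reciprocity gives (197/293) = (293/197). Reduce: 293 ≡ 96 (mod 197). Now have (96/197).
Factor out 2: 96 = 2^5·3. Since 197 ≡ 5 (mod 8), (2/197) = -1, and (2/197)^5 = -1. Now have -(3/197).
197 ≡ 1 (mod 4), so quadratic reciprocity gives (3/197) = (197/3). Reduce: 197 ≡ 2 (mod 3). Now have -(2/3).
Factor out 2: 2 = 2. Since 3 ≡ 3 (mod 8), (2/3) = -1. Now have (1/3).
(1/3) = 1. Collecting the sign factors: 1.

1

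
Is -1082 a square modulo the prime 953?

Pull out -1: (-1082/953) = (-1/953)·(1082/953). Since 953 ≡ 1 (mod 4), (-1/953) = +1. Now have (1082/953).
Reduce the numerator: 1082 ≡ 129 (mod 953), so (1082/953) = (129/953).
129 ≡ 1 (mod 4), so quadratic reciprocity gives (129/953) = (953/129). Reduce: 953 ≡ 50 (mod 129). Now have (50/129).
Factor out 2: 50 = 2·25. Since 129 ≡ 1 (mod 8), (2/129) = +1. Now have (25/129).
25 ≡ 1 (mod 4), so quadratic reciprocity gives (25/129) = (129/25). Reduce: 129 ≡ 4 (mod 25). Now have (4/25).
Factor out 2: 4 = 2^2. Since 25 ≡ 1 (mod 8), (2/25) = +1, and (2/25)^2 = +1. Now have (1/25).
(1/25) = 1. Collecting the sign factors: 1.
The Legendre symbol is 1, so x^2 ≡ -1082 (mod 953) has solution.

yes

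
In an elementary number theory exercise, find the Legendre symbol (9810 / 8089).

(9810 / 8089)
  = (1721 / 8089)    [9810 ≡ 1721 mod 8089]
  = (8089 / 1721)    [QR: 1721 ≡ 1 mod 4, sign kept]
  = (1205 / 1721)    [8089 ≡ 1205 mod 1721]
  = (1721 / 1205)    [QR: 1205 ≡ 1 mod 4, sign kept]
  = (516 / 1205)    [1721 ≡ 516 mod 1205]
  = (129 / 1205)    [1205 ≡ 5 mod 8 ⇒ (2 / 1205)^2 = +1]
  = (1205 / 129)    [QR: 129 ≡ 1 mod 4, sign kept]
  = (44 / 129)    [1205 ≡ 44 mod 129]
  = (11 / 129)    [129 ≡ 1 mod 8 ⇒ (2 / 129)^2 = +1]
  = (129 / 11)    [QR: 129 ≡ 1 mod 4, sign kept]
  = (8 / 11)    [129 ≡ 8 mod 11]
  = -(1 / 11)    [11 ≡ 3 mod 8 ⇒ (2 / 11)^3 = -1]
  = -1    [(1 / 11) = 1]

-1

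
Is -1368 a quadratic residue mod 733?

(-1368/733)
  = (98/733)    [-1368 ≡ 98 mod 733]
  = -(49/733)    [733 ≡ 5 mod 8 ⇒ (2/733) = -1]
  = -(733/49)    [QR: 49 ≡ 1 mod 4, sign kept]
  = -(47/49)    [733 ≡ 47 mod 49]
  = -(49/47)    [QR: 49 ≡ 1 mod 4, sign kept]
  = -(2/47)    [49 ≡ 2 mod 47]
  = -(1/47)    [47 ≡ 7 mod 8 ⇒ (2/47) = +1]
  = -1    [(1/47) = 1]
(-1368/733) = -1, and 733 is prime, so -1368 is not a quadratic residue mod 733.

no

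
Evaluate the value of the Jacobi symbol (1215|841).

Reduce the numerator: 1215 ≡ 374 (mod 841), so (1215|841) = (374|841).
Factor out 2: 374 = 2·187. Since 841 ≡ 1 (mod 8), (2|841) = +1. Now have (187|841).
841 ≡ 1 (mod 4), so quadratic reciprocity gives (187|841) = (841|187). Reduce: 841 ≡ 93 (mod 187). Now have (93|187).
93 ≡ 1 (mod 4), so quadratic reciprocity gives (93|187) = (187|93). Reduce: 187 ≡ 1 (mod 93). Now have (1|93).
(1|93) = 1. Collecting the sign factors: 1.

1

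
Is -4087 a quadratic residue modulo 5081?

(-4087/5081)
  = (4087/5081)    [5081 ≡ 1 mod 4 ⇒ (-1/5081) = +1]
  = (5081/4087)    [QR: 5081 ≡ 1 mod 4, sign kept]
  = (994/4087)    [5081 ≡ 994 mod 4087]
  = (497/4087)    [4087 ≡ 7 mod 8 ⇒ (2/4087) = +1]
  = (4087/497)    [QR: 497 ≡ 1 mod 4, sign kept]
  = (111/497)    [4087 ≡ 111 mod 497]
  = (497/111)    [QR: 497 ≡ 1 mod 4, sign kept]
  = (53/111)    [497 ≡ 53 mod 111]
  = (111/53)    [QR: 53 ≡ 1 mod 4, sign kept]
  = (5/53)    [111 ≡ 5 mod 53]
  = (53/5)    [QR: 5 ≡ 1 mod 4, sign kept]
  = (3/5)    [53 ≡ 3 mod 5]
  = (5/3)    [QR: 5 ≡ 1 mod 4, sign kept]
  = (2/3)    [5 ≡ 2 mod 3]
  = -(1/3)    [3 ≡ 3 mod 8 ⇒ (2/3) = -1]
  = -1    [(1/3) = 1]
(-4087/5081) = -1, and 5081 is prime, so -4087 is not a quadratic residue mod 5081.

no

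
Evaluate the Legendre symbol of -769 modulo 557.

-1

Pull out -1: (-769 / 557) = (-1 / 557)·(769 / 557). Since 557 ≡ 1 (mod 4), (-1 / 557) = +1. Now have (769 / 557).
Reduce the numerator: 769 ≡ 212 (mod 557), so (769 / 557) = (212 / 557).
Factor out 2: 212 = 2^2·53. Since 557 ≡ 5 (mod 8), (2 / 557) = -1, and (2 / 557)^2 = +1. Now have (53 / 557).
53 ≡ 1 (mod 4), so quadratic reciprocity gives (53 / 557) = (557 / 53). Reduce: 557 ≡ 27 (mod 53). Now have (27 / 53).
53 ≡ 1 (mod 4), so quadratic reciprocity gives (27 / 53) = (53 / 27). Reduce: 53 ≡ 26 (mod 27). Now have (26 / 27).
Factor out 2: 26 = 2·13. Since 27 ≡ 3 (mod 8), (2 / 27) = -1. Now have -(13 / 27).
13 ≡ 1 (mod 4), so quadratic reciprocity gives (13 / 27) = (27 / 13). Reduce: 27 ≡ 1 (mod 13). Now have -(1 / 13).
(1 / 13) = 1. Collecting the sign factors: -1.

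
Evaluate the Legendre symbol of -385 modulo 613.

Reduce the numerator: -385 ≡ 228 (mod 613), so (-385 / 613) = (228 / 613).
Factor out 2: 228 = 2^2·57. Since 613 ≡ 5 (mod 8), (2 / 613) = -1, and (2 / 613)^2 = +1. Now have (57 / 613).
57 ≡ 1 (mod 4), so quadratic reciprocity gives (57 / 613) = (613 / 57). Reduce: 613 ≡ 43 (mod 57). Now have (43 / 57).
57 ≡ 1 (mod 4), so quadratic reciprocity gives (43 / 57) = (57 / 43). Reduce: 57 ≡ 14 (mod 43). Now have (14 / 43).
Factor out 2: 14 = 2·7. Since 43 ≡ 3 (mod 8), (2 / 43) = -1. Now have -(7 / 43).
Both 7 ≡ 3 and 43 ≡ 3 (mod 4), so reciprocity gives (7 / 43) = -(43 / 7). Reduce: 43 ≡ 1 (mod 7). Now have (1 / 7).
(1 / 7) = 1. Collecting the sign factors: 1.

1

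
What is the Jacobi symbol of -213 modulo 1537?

(-213 / 1537)
  = (1324 / 1537)    [-213 ≡ 1324 mod 1537]
  = (331 / 1537)    [1537 ≡ 1 mod 8 ⇒ (2 / 1537)^2 = +1]
  = (1537 / 331)    [QR: 1537 ≡ 1 mod 4, sign kept]
  = (213 / 331)    [1537 ≡ 213 mod 331]
  = (331 / 213)    [QR: 213 ≡ 1 mod 4, sign kept]
  = (118 / 213)    [331 ≡ 118 mod 213]
  = -(59 / 213)    [213 ≡ 5 mod 8 ⇒ (2 / 213) = -1]
  = -(213 / 59)    [QR: 213 ≡ 1 mod 4, sign kept]
  = -(36 / 59)    [213 ≡ 36 mod 59]
  = -(9 / 59)    [59 ≡ 3 mod 8 ⇒ (2 / 59)^2 = +1]
  = -(59 / 9)    [QR: 9 ≡ 1 mod 4, sign kept]
  = -(5 / 9)    [59 ≡ 5 mod 9]
  = -(9 / 5)    [QR: 5 ≡ 1 mod 4, sign kept]
  = -(4 / 5)    [9 ≡ 4 mod 5]
  = -(1 / 5)    [5 ≡ 5 mod 8 ⇒ (2 / 5)^2 = +1]
  = -1    [(1 / 5) = 1]

-1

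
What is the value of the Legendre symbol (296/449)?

Factor out 2: 296 = 2^3·37. Since 449 ≡ 1 (mod 8), (2/449) = +1, and (2/449)^3 = +1. Now have (37/449).
37 ≡ 1 (mod 4), so quadratic reciprocity gives (37/449) = (449/37). Reduce: 449 ≡ 5 (mod 37). Now have (5/37).
5 ≡ 1 (mod 4), so quadratic reciprocity gives (5/37) = (37/5). Reduce: 37 ≡ 2 (mod 5). Now have (2/5).
Factor out 2: 2 = 2. Since 5 ≡ 5 (mod 8), (2/5) = -1. Now have -(1/5).
(1/5) = 1. Collecting the sign factors: -1.

-1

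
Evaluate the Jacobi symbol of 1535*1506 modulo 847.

1

By multiplicativity, (1535·1506 / 847) = (1535 / 847)·(1506 / 847).
First factor (1535 / 847):
Reduce the numerator: 1535 ≡ 688 (mod 847), so (1535 / 847) = (688 / 847).
Factor out 2: 688 = 2^4·43. Since 847 ≡ 7 (mod 8), (2 / 847) = +1, and (2 / 847)^4 = +1. Now have (43 / 847).
Both 43 ≡ 3 and 847 ≡ 3 (mod 4), so reciprocity gives (43 / 847) = -(847 / 43). Reduce: 847 ≡ 30 (mod 43). Now have -(30 / 43).
Factor out 2: 30 = 2·15. Since 43 ≡ 3 (mod 8), (2 / 43) = -1. Now have (15 / 43).
Both 15 ≡ 3 and 43 ≡ 3 (mod 4), so reciprocity gives (15 / 43) = -(43 / 15). Reduce: 43 ≡ 13 (mod 15). Now have -(13 / 15).
13 ≡ 1 (mod 4), so quadratic reciprocity gives (13 / 15) = (15 / 13). Reduce: 15 ≡ 2 (mod 13). Now have -(2 / 13).
Factor out 2: 2 = 2. Since 13 ≡ 5 (mod 8), (2 / 13) = -1. Now have (1 / 13).
(1 / 13) = 1. Collecting the sign factors: 1.
Second factor (1506 / 847):
Reduce the numerator: 1506 ≡ 659 (mod 847), so (1506 / 847) = (659 / 847).
Both 659 ≡ 3 and 847 ≡ 3 (mod 4), so reciprocity gives (659 / 847) = -(847 / 659). Reduce: 847 ≡ 188 (mod 659). Now have -(188 / 659).
Factor out 2: 188 = 2^2·47. Since 659 ≡ 3 (mod 8), (2 / 659) = -1, and (2 / 659)^2 = +1. Now have -(47 / 659).
Both 47 ≡ 3 and 659 ≡ 3 (mod 4), so reciprocity gives (47 / 659) = -(659 / 47). Reduce: 659 ≡ 1 (mod 47). Now have (1 / 47).
(1 / 47) = 1. Collecting the sign factors: 1.
Product: (1)·(1) = 1.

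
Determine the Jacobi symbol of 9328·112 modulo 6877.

1

By multiplicativity, (9328·112/6877) = (9328/6877)·(112/6877).
First factor (9328/6877):
(9328/6877)
  = (2451/6877)    [9328 ≡ 2451 mod 6877]
  = (6877/2451)    [QR: 6877 ≡ 1 mod 4, sign kept]
  = (1975/2451)    [6877 ≡ 1975 mod 2451]
  = -(2451/1975)    [QR: both ≡ 3 mod 4, sign flips]
  = -(476/1975)    [2451 ≡ 476 mod 1975]
  = -(119/1975)    [1975 ≡ 7 mod 8 ⇒ (2/1975)^2 = +1]
  = (1975/119)    [QR: both ≡ 3 mod 4, sign flips]
  = (71/119)    [1975 ≡ 71 mod 119]
  = -(119/71)    [QR: both ≡ 3 mod 4, sign flips]
  = -(48/71)    [119 ≡ 48 mod 71]
  = -(3/71)    [71 ≡ 7 mod 8 ⇒ (2/71)^4 = +1]
  = (71/3)    [QR: both ≡ 3 mod 4, sign flips]
  = (2/3)    [71 ≡ 2 mod 3]
  = -(1/3)    [3 ≡ 3 mod 8 ⇒ (2/3) = -1]
  = -1    [(1/3) = 1]
Second factor (112/6877):
(112/6877)
  = (7/6877)    [6877 ≡ 5 mod 8 ⇒ (2/6877)^4 = +1]
  = (6877/7)    [QR: 6877 ≡ 1 mod 4, sign kept]
  = (3/7)    [6877 ≡ 3 mod 7]
  = -(7/3)    [QR: both ≡ 3 mod 4, sign flips]
  = -(1/3)    [7 ≡ 1 mod 3]
  = -1    [(1/3) = 1]
Product: (-1)·(-1) = 1.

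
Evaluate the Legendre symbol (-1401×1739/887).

-1

By multiplicativity, (-1401·1739/887) = (-1401/887)·(1739/887).
First factor (-1401/887):
(-1401/887)
  = (373/887)    [-1401 ≡ 373 mod 887]
  = (887/373)    [QR: 373 ≡ 1 mod 4, sign kept]
  = (141/373)    [887 ≡ 141 mod 373]
  = (373/141)    [QR: 141 ≡ 1 mod 4, sign kept]
  = (91/141)    [373 ≡ 91 mod 141]
  = (141/91)    [QR: 141 ≡ 1 mod 4, sign kept]
  = (50/91)    [141 ≡ 50 mod 91]
  = -(25/91)    [91 ≡ 3 mod 8 ⇒ (2/91) = -1]
  = -(91/25)    [QR: 25 ≡ 1 mod 4, sign kept]
  = -(16/25)    [91 ≡ 16 mod 25]
  = -(1/25)    [25 ≡ 1 mod 8 ⇒ (2/25)^4 = +1]
  = -1    [(1/25) = 1]
Second factor (1739/887):
(1739/887)
  = (852/887)    [1739 ≡ 852 mod 887]
  = (213/887)    [887 ≡ 7 mod 8 ⇒ (2/887)^2 = +1]
  = (887/213)    [QR: 213 ≡ 1 mod 4, sign kept]
  = (35/213)    [887 ≡ 35 mod 213]
  = (213/35)    [QR: 213 ≡ 1 mod 4, sign kept]
  = (3/35)    [213 ≡ 3 mod 35]
  = -(35/3)    [QR: both ≡ 3 mod 4, sign flips]
  = -(2/3)    [35 ≡ 2 mod 3]
  = (1/3)    [3 ≡ 3 mod 8 ⇒ (2/3) = -1]
  = 1    [(1/3) = 1]
Product: (-1)·(1) = -1.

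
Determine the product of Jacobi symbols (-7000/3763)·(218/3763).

By multiplicativity, (-7000·218/3763) = (-7000/3763)·(218/3763).
First factor (-7000/3763):
Pull out -1: (-7000/3763) = (-1/3763)·(7000/3763). Since 3763 ≡ 3 (mod 4), (-1/3763) = -1. Now have -(7000/3763).
Reduce the numerator: 7000 ≡ 3237 (mod 3763), so (7000/3763) = (3237/3763).
3237 ≡ 1 (mod 4), so quadratic reciprocity gives (3237/3763) = (3763/3237). Reduce: 3763 ≡ 526 (mod 3237). Now have -(526/3237).
Factor out 2: 526 = 2·263. Since 3237 ≡ 5 (mod 8), (2/3237) = -1. Now have (263/3237).
3237 ≡ 1 (mod 4), so quadratic reciprocity gives (263/3237) = (3237/263). Reduce: 3237 ≡ 81 (mod 263). Now have (81/263).
81 ≡ 1 (mod 4), so quadratic reciprocity gives (81/263) = (263/81). Reduce: 263 ≡ 20 (mod 81). Now have (20/81).
Factor out 2: 20 = 2^2·5. Since 81 ≡ 1 (mod 8), (2/81) = +1, and (2/81)^2 = +1. Now have (5/81).
5 ≡ 1 (mod 4), so quadratic reciprocity gives (5/81) = (81/5). Reduce: 81 ≡ 1 (mod 5). Now have (1/5).
(1/5) = 1. Collecting the sign factors: 1.
Second factor (218/3763):
Factor out 2: 218 = 2·109. Since 3763 ≡ 3 (mod 8), (2/3763) = -1. Now have -(109/3763).
109 ≡ 1 (mod 4), so quadratic reciprocity gives (109/3763) = (3763/109). Reduce: 3763 ≡ 57 (mod 109). Now have -(57/109).
57 ≡ 1 (mod 4), so quadratic reciprocity gives (57/109) = (109/57). Reduce: 109 ≡ 52 (mod 57). Now have -(52/57).
Factor out 2: 52 = 2^2·13. Since 57 ≡ 1 (mod 8), (2/57) = +1, and (2/57)^2 = +1. Now have -(13/57).
13 ≡ 1 (mod 4), so quadratic reciprocity gives (13/57) = (57/13). Reduce: 57 ≡ 5 (mod 13). Now have -(5/13).
5 ≡ 1 (mod 4), so quadratic reciprocity gives (5/13) = (13/5). Reduce: 13 ≡ 3 (mod 5). Now have -(3/5).
5 ≡ 1 (mod 4), so quadratic reciprocity gives (3/5) = (5/3). Reduce: 5 ≡ 2 (mod 3). Now have -(2/3).
Factor out 2: 2 = 2. Since 3 ≡ 3 (mod 8), (2/3) = -1. Now have (1/3).
(1/3) = 1. Collecting the sign factors: 1.
Product: (1)·(1) = 1.

1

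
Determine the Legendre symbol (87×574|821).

By multiplicativity, (87·574|821) = (87|821)·(574|821).
First factor (87|821):
821 ≡ 1 (mod 4), so quadratic reciprocity gives (87|821) = (821|87). Reduce: 821 ≡ 38 (mod 87). Now have (38|87).
Factor out 2: 38 = 2·19. Since 87 ≡ 7 (mod 8), (2|87) = +1. Now have (19|87).
Both 19 ≡ 3 and 87 ≡ 3 (mod 4), so reciprocity gives (19|87) = -(87|19). Reduce: 87 ≡ 11 (mod 19). Now have -(11|19).
Both 11 ≡ 3 and 19 ≡ 3 (mod 4), so reciprocity gives (11|19) = -(19|11). Reduce: 19 ≡ 8 (mod 11). Now have (8|11).
Factor out 2: 8 = 2^3. Since 11 ≡ 3 (mod 8), (2|11) = -1, and (2|11)^3 = -1. Now have -(1|11).
(1|11) = 1. Collecting the sign factors: -1.
Second factor (574|821):
Factor out 2: 574 = 2·287. Since 821 ≡ 5 (mod 8), (2|821) = -1. Now have -(287|821).
821 ≡ 1 (mod 4), so quadratic reciprocity gives (287|821) = (821|287). Reduce: 821 ≡ 247 (mod 287). Now have -(247|287).
Both 247 ≡ 3 and 287 ≡ 3 (mod 4), so reciprocity gives (247|287) = -(287|247). Reduce: 287 ≡ 40 (mod 247). Now have (40|247).
Factor out 2: 40 = 2^3·5. Since 247 ≡ 7 (mod 8), (2|247) = +1, and (2|247)^3 = +1. Now have (5|247).
5 ≡ 1 (mod 4), so quadratic reciprocity gives (5|247) = (247|5). Reduce: 247 ≡ 2 (mod 5). Now have (2|5).
Factor out 2: 2 = 2. Since 5 ≡ 5 (mod 8), (2|5) = -1. Now have -(1|5).
(1|5) = 1. Collecting the sign factors: -1.
Product: (-1)·(-1) = 1.

1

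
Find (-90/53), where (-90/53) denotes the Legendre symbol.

1

(-90/53)
  = (16/53)    [-90 ≡ 16 mod 53]
  = (1/53)    [53 ≡ 5 mod 8 ⇒ (2/53)^4 = +1]
  = 1    [(1/53) = 1]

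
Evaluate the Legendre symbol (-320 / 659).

-1

Reduce the numerator: -320 ≡ 339 (mod 659), so (-320 / 659) = (339 / 659).
Both 339 ≡ 3 and 659 ≡ 3 (mod 4), so reciprocity gives (339 / 659) = -(659 / 339). Reduce: 659 ≡ 320 (mod 339). Now have -(320 / 339).
Factor out 2: 320 = 2^6·5. Since 339 ≡ 3 (mod 8), (2 / 339) = -1, and (2 / 339)^6 = +1. Now have -(5 / 339).
5 ≡ 1 (mod 4), so quadratic reciprocity gives (5 / 339) = (339 / 5). Reduce: 339 ≡ 4 (mod 5). Now have -(4 / 5).
Factor out 2: 4 = 2^2. Since 5 ≡ 5 (mod 8), (2 / 5) = -1, and (2 / 5)^2 = +1. Now have -(1 / 5).
(1 / 5) = 1. Collecting the sign factors: -1.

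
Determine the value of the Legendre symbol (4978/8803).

(4978/8803)
  = -(2489/8803)    [8803 ≡ 3 mod 8 ⇒ (2/8803) = -1]
  = -(8803/2489)    [QR: 2489 ≡ 1 mod 4, sign kept]
  = -(1336/2489)    [8803 ≡ 1336 mod 2489]
  = -(167/2489)    [2489 ≡ 1 mod 8 ⇒ (2/2489)^3 = +1]
  = -(2489/167)    [QR: 2489 ≡ 1 mod 4, sign kept]
  = -(151/167)    [2489 ≡ 151 mod 167]
  = (167/151)    [QR: both ≡ 3 mod 4, sign flips]
  = (16/151)    [167 ≡ 16 mod 151]
  = (1/151)    [151 ≡ 7 mod 8 ⇒ (2/151)^4 = +1]
  = 1    [(1/151) = 1]

1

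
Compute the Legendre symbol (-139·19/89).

By multiplicativity, (-139·19/89) = (-139/89)·(19/89).
First factor (-139/89):
Reduce the numerator: -139 ≡ 39 (mod 89), so (-139/89) = (39/89).
89 ≡ 1 (mod 4), so quadratic reciprocity gives (39/89) = (89/39). Reduce: 89 ≡ 11 (mod 39). Now have (11/39).
Both 11 ≡ 3 and 39 ≡ 3 (mod 4), so reciprocity gives (11/39) = -(39/11). Reduce: 39 ≡ 6 (mod 11). Now have -(6/11).
Factor out 2: 6 = 2·3. Since 11 ≡ 3 (mod 8), (2/11) = -1. Now have (3/11).
Both 3 ≡ 3 and 11 ≡ 3 (mod 4), so reciprocity gives (3/11) = -(11/3). Reduce: 11 ≡ 2 (mod 3). Now have -(2/3).
Factor out 2: 2 = 2. Since 3 ≡ 3 (mod 8), (2/3) = -1. Now have (1/3).
(1/3) = 1. Collecting the sign factors: 1.
Second factor (19/89):
89 ≡ 1 (mod 4), so quadratic reciprocity gives (19/89) = (89/19). Reduce: 89 ≡ 13 (mod 19). Now have (13/19).
13 ≡ 1 (mod 4), so quadratic reciprocity gives (13/19) = (19/13). Reduce: 19 ≡ 6 (mod 13). Now have (6/13).
Factor out 2: 6 = 2·3. Since 13 ≡ 5 (mod 8), (2/13) = -1. Now have -(3/13).
13 ≡ 1 (mod 4), so quadratic reciprocity gives (3/13) = (13/3). Reduce: 13 ≡ 1 (mod 3). Now have -(1/3).
(1/3) = 1. Collecting the sign factors: -1.
Product: (1)·(-1) = -1.

-1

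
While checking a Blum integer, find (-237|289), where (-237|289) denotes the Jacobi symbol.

(-237|289)
  = (237|289)    [289 ≡ 1 mod 4 ⇒ (-1|289) = +1]
  = (289|237)    [QR: 237 ≡ 1 mod 4, sign kept]
  = (52|237)    [289 ≡ 52 mod 237]
  = (13|237)    [237 ≡ 5 mod 8 ⇒ (2|237)^2 = +1]
  = (237|13)    [QR: 13 ≡ 1 mod 4, sign kept]
  = (3|13)    [237 ≡ 3 mod 13]
  = (13|3)    [QR: 13 ≡ 1 mod 4, sign kept]
  = (1|3)    [13 ≡ 1 mod 3]
  = 1    [(1|3) = 1]

1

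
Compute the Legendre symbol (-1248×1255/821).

By multiplicativity, (-1248·1255/821) = (-1248/821)·(1255/821).
First factor (-1248/821):
(-1248/821)
  = (1248/821)    [821 ≡ 1 mod 4 ⇒ (-1/821) = +1]
  = (427/821)    [1248 ≡ 427 mod 821]
  = (821/427)    [QR: 821 ≡ 1 mod 4, sign kept]
  = (394/427)    [821 ≡ 394 mod 427]
  = -(197/427)    [427 ≡ 3 mod 8 ⇒ (2/427) = -1]
  = -(427/197)    [QR: 197 ≡ 1 mod 4, sign kept]
  = -(33/197)    [427 ≡ 33 mod 197]
  = -(197/33)    [QR: 33 ≡ 1 mod 4, sign kept]
  = -(32/33)    [197 ≡ 32 mod 33]
  = -(1/33)    [33 ≡ 1 mod 8 ⇒ (2/33)^5 = +1]
  = -1    [(1/33) = 1]
Second factor (1255/821):
(1255/821)
  = (434/821)    [1255 ≡ 434 mod 821]
  = -(217/821)    [821 ≡ 5 mod 8 ⇒ (2/821) = -1]
  = -(821/217)    [QR: 217 ≡ 1 mod 4, sign kept]
  = -(170/217)    [821 ≡ 170 mod 217]
  = -(85/217)    [217 ≡ 1 mod 8 ⇒ (2/217) = +1]
  = -(217/85)    [QR: 85 ≡ 1 mod 4, sign kept]
  = -(47/85)    [217 ≡ 47 mod 85]
  = -(85/47)    [QR: 85 ≡ 1 mod 4, sign kept]
  = -(38/47)    [85 ≡ 38 mod 47]
  = -(19/47)    [47 ≡ 7 mod 8 ⇒ (2/47) = +1]
  = (47/19)    [QR: both ≡ 3 mod 4, sign flips]
  = (9/19)    [47 ≡ 9 mod 19]
  = (19/9)    [QR: 9 ≡ 1 mod 4, sign kept]
  = (1/9)    [19 ≡ 1 mod 9]
  = 1    [(1/9) = 1]
Product: (-1)·(1) = -1.

-1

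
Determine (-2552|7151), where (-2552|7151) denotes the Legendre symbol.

Reduce the numerator: -2552 ≡ 4599 (mod 7151), so (-2552|7151) = (4599|7151).
Both 4599 ≡ 3 and 7151 ≡ 3 (mod 4), so reciprocity gives (4599|7151) = -(7151|4599). Reduce: 7151 ≡ 2552 (mod 4599). Now have -(2552|4599).
Factor out 2: 2552 = 2^3·319. Since 4599 ≡ 7 (mod 8), (2|4599) = +1, and (2|4599)^3 = +1. Now have -(319|4599).
Both 319 ≡ 3 and 4599 ≡ 3 (mod 4), so reciprocity gives (319|4599) = -(4599|319). Reduce: 4599 ≡ 133 (mod 319). Now have (133|319).
133 ≡ 1 (mod 4), so quadratic reciprocity gives (133|319) = (319|133). Reduce: 319 ≡ 53 (mod 133). Now have (53|133).
53 ≡ 1 (mod 4), so quadratic reciprocity gives (53|133) = (133|53). Reduce: 133 ≡ 27 (mod 53). Now have (27|53).
53 ≡ 1 (mod 4), so quadratic reciprocity gives (27|53) = (53|27). Reduce: 53 ≡ 26 (mod 27). Now have (26|27).
Factor out 2: 26 = 2·13. Since 27 ≡ 3 (mod 8), (2|27) = -1. Now have -(13|27).
13 ≡ 1 (mod 4), so quadratic reciprocity gives (13|27) = (27|13). Reduce: 27 ≡ 1 (mod 13). Now have -(1|13).
(1|13) = 1. Collecting the sign factors: -1.

-1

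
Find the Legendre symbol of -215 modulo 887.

1

(-215 / 887)
  = -(215 / 887)    [887 ≡ 3 mod 4 ⇒ (-1 / 887) = -1]
  = (887 / 215)    [QR: both ≡ 3 mod 4, sign flips]
  = (27 / 215)    [887 ≡ 27 mod 215]
  = -(215 / 27)    [QR: both ≡ 3 mod 4, sign flips]
  = -(26 / 27)    [215 ≡ 26 mod 27]
  = (13 / 27)    [27 ≡ 3 mod 8 ⇒ (2 / 27) = -1]
  = (27 / 13)    [QR: 13 ≡ 1 mod 4, sign kept]
  = (1 / 13)    [27 ≡ 1 mod 13]
  = 1    [(1 / 13) = 1]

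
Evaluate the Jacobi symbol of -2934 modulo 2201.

-1

Reduce the numerator: -2934 ≡ 1468 (mod 2201), so (-2934/2201) = (1468/2201).
Factor out 2: 1468 = 2^2·367. Since 2201 ≡ 1 (mod 8), (2/2201) = +1, and (2/2201)^2 = +1. Now have (367/2201).
2201 ≡ 1 (mod 4), so quadratic reciprocity gives (367/2201) = (2201/367). Reduce: 2201 ≡ 366 (mod 367). Now have (366/367).
Factor out 2: 366 = 2·183. Since 367 ≡ 7 (mod 8), (2/367) = +1. Now have (183/367).
Both 183 ≡ 3 and 367 ≡ 3 (mod 4), so reciprocity gives (183/367) = -(367/183). Reduce: 367 ≡ 1 (mod 183). Now have -(1/183).
(1/183) = 1. Collecting the sign factors: -1.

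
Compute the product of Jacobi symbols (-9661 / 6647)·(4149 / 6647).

By multiplicativity, (-9661·4149 / 6647) = (-9661 / 6647)·(4149 / 6647).
First factor (-9661 / 6647):
(-9661 / 6647)
  = (3633 / 6647)    [-9661 ≡ 3633 mod 6647]
  = (6647 / 3633)    [QR: 3633 ≡ 1 mod 4, sign kept]
  = (3014 / 3633)    [6647 ≡ 3014 mod 3633]
  = (1507 / 3633)    [3633 ≡ 1 mod 8 ⇒ (2 / 3633) = +1]
  = (3633 / 1507)    [QR: 3633 ≡ 1 mod 4, sign kept]
  = (619 / 1507)    [3633 ≡ 619 mod 1507]
  = -(1507 / 619)    [QR: both ≡ 3 mod 4, sign flips]
  = -(269 / 619)    [1507 ≡ 269 mod 619]
  = -(619 / 269)    [QR: 269 ≡ 1 mod 4, sign kept]
  = -(81 / 269)    [619 ≡ 81 mod 269]
  = -(269 / 81)    [QR: 81 ≡ 1 mod 4, sign kept]
  = -(26 / 81)    [269 ≡ 26 mod 81]
  = -(13 / 81)    [81 ≡ 1 mod 8 ⇒ (2 / 81) = +1]
  = -(81 / 13)    [QR: 13 ≡ 1 mod 4, sign kept]
  = -(3 / 13)    [81 ≡ 3 mod 13]
  = -(13 / 3)    [QR: 13 ≡ 1 mod 4, sign kept]
  = -(1 / 3)    [13 ≡ 1 mod 3]
  = -1    [(1 / 3) = 1]
Second factor (4149 / 6647):
(4149 / 6647)
  = (6647 / 4149)    [QR: 4149 ≡ 1 mod 4, sign kept]
  = (2498 / 4149)    [6647 ≡ 2498 mod 4149]
  = -(1249 / 4149)    [4149 ≡ 5 mod 8 ⇒ (2 / 4149) = -1]
  = -(4149 / 1249)    [QR: 1249 ≡ 1 mod 4, sign kept]
  = -(402 / 1249)    [4149 ≡ 402 mod 1249]
  = -(201 / 1249)    [1249 ≡ 1 mod 8 ⇒ (2 / 1249) = +1]
  = -(1249 / 201)    [QR: 201 ≡ 1 mod 4, sign kept]
  = -(43 / 201)    [1249 ≡ 43 mod 201]
  = -(201 / 43)    [QR: 201 ≡ 1 mod 4, sign kept]
  = -(29 / 43)    [201 ≡ 29 mod 43]
  = -(43 / 29)    [QR: 29 ≡ 1 mod 4, sign kept]
  = -(14 / 29)    [43 ≡ 14 mod 29]
  = (7 / 29)    [29 ≡ 5 mod 8 ⇒ (2 / 29) = -1]
  = (29 / 7)    [QR: 29 ≡ 1 mod 4, sign kept]
  = (1 / 7)    [29 ≡ 1 mod 7]
  = 1    [(1 / 7) = 1]
Product: (-1)·(1) = -1.

-1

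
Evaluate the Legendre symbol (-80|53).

Reduce the numerator: -80 ≡ 26 (mod 53), so (-80|53) = (26|53).
Factor out 2: 26 = 2·13. Since 53 ≡ 5 (mod 8), (2|53) = -1. Now have -(13|53).
13 ≡ 1 (mod 4), so quadratic reciprocity gives (13|53) = (53|13). Reduce: 53 ≡ 1 (mod 13). Now have -(1|13).
(1|13) = 1. Collecting the sign factors: -1.

-1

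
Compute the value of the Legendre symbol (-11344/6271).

(-11344/6271)
  = (1198/6271)    [-11344 ≡ 1198 mod 6271]
  = (599/6271)    [6271 ≡ 7 mod 8 ⇒ (2/6271) = +1]
  = -(6271/599)    [QR: both ≡ 3 mod 4, sign flips]
  = -(281/599)    [6271 ≡ 281 mod 599]
  = -(599/281)    [QR: 281 ≡ 1 mod 4, sign kept]
  = -(37/281)    [599 ≡ 37 mod 281]
  = -(281/37)    [QR: 37 ≡ 1 mod 4, sign kept]
  = -(22/37)    [281 ≡ 22 mod 37]
  = (11/37)    [37 ≡ 5 mod 8 ⇒ (2/37) = -1]
  = (37/11)    [QR: 37 ≡ 1 mod 4, sign kept]
  = (4/11)    [37 ≡ 4 mod 11]
  = (1/11)    [11 ≡ 3 mod 8 ⇒ (2/11)^2 = +1]
  = 1    [(1/11) = 1]

1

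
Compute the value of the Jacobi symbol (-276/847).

1

(-276/847)
  = -(276/847)    [847 ≡ 3 mod 4 ⇒ (-1/847) = -1]
  = -(69/847)    [847 ≡ 7 mod 8 ⇒ (2/847)^2 = +1]
  = -(847/69)    [QR: 69 ≡ 1 mod 4, sign kept]
  = -(19/69)    [847 ≡ 19 mod 69]
  = -(69/19)    [QR: 69 ≡ 1 mod 4, sign kept]
  = -(12/19)    [69 ≡ 12 mod 19]
  = -(3/19)    [19 ≡ 3 mod 8 ⇒ (2/19)^2 = +1]
  = (19/3)    [QR: both ≡ 3 mod 4, sign flips]
  = (1/3)    [19 ≡ 1 mod 3]
  = 1    [(1/3) = 1]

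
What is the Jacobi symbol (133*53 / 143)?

1

By multiplicativity, (133·53 / 143) = (133 / 143)·(53 / 143).
First factor (133 / 143):
133 ≡ 1 (mod 4), so quadratic reciprocity gives (133 / 143) = (143 / 133). Reduce: 143 ≡ 10 (mod 133). Now have (10 / 133).
Factor out 2: 10 = 2·5. Since 133 ≡ 5 (mod 8), (2 / 133) = -1. Now have -(5 / 133).
5 ≡ 1 (mod 4), so quadratic reciprocity gives (5 / 133) = (133 / 5). Reduce: 133 ≡ 3 (mod 5). Now have -(3 / 5).
5 ≡ 1 (mod 4), so quadratic reciprocity gives (3 / 5) = (5 / 3). Reduce: 5 ≡ 2 (mod 3). Now have -(2 / 3).
Factor out 2: 2 = 2. Since 3 ≡ 3 (mod 8), (2 / 3) = -1. Now have (1 / 3).
(1 / 3) = 1. Collecting the sign factors: 1.
Second factor (53 / 143):
53 ≡ 1 (mod 4), so quadratic reciprocity gives (53 / 143) = (143 / 53). Reduce: 143 ≡ 37 (mod 53). Now have (37 / 53).
37 ≡ 1 (mod 4), so quadratic reciprocity gives (37 / 53) = (53 / 37). Reduce: 53 ≡ 16 (mod 37). Now have (16 / 37).
Factor out 2: 16 = 2^4. Since 37 ≡ 5 (mod 8), (2 / 37) = -1, and (2 / 37)^4 = +1. Now have (1 / 37).
(1 / 37) = 1. Collecting the sign factors: 1.
Product: (1)·(1) = 1.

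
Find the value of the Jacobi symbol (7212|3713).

Reduce the numerator: 7212 ≡ 3499 (mod 3713), so (7212|3713) = (3499|3713).
3713 ≡ 1 (mod 4), so quadratic reciprocity gives (3499|3713) = (3713|3499). Reduce: 3713 ≡ 214 (mod 3499). Now have (214|3499).
Factor out 2: 214 = 2·107. Since 3499 ≡ 3 (mod 8), (2|3499) = -1. Now have -(107|3499).
Both 107 ≡ 3 and 3499 ≡ 3 (mod 4), so reciprocity gives (107|3499) = -(3499|107). Reduce: 3499 ≡ 75 (mod 107). Now have (75|107).
Both 75 ≡ 3 and 107 ≡ 3 (mod 4), so reciprocity gives (75|107) = -(107|75). Reduce: 107 ≡ 32 (mod 75). Now have -(32|75).
Factor out 2: 32 = 2^5. Since 75 ≡ 3 (mod 8), (2|75) = -1, and (2|75)^5 = -1. Now have (1|75).
(1|75) = 1. Collecting the sign factors: 1.

1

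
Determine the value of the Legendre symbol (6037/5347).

-1

Reduce the numerator: 6037 ≡ 690 (mod 5347), so (6037/5347) = (690/5347).
Factor out 2: 690 = 2·345. Since 5347 ≡ 3 (mod 8), (2/5347) = -1. Now have -(345/5347).
345 ≡ 1 (mod 4), so quadratic reciprocity gives (345/5347) = (5347/345). Reduce: 5347 ≡ 172 (mod 345). Now have -(172/345).
Factor out 2: 172 = 2^2·43. Since 345 ≡ 1 (mod 8), (2/345) = +1, and (2/345)^2 = +1. Now have -(43/345).
345 ≡ 1 (mod 4), so quadratic reciprocity gives (43/345) = (345/43). Reduce: 345 ≡ 1 (mod 43). Now have -(1/43).
(1/43) = 1. Collecting the sign factors: -1.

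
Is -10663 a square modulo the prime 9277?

Pull out -1: (-10663|9277) = (-1|9277)·(10663|9277). Since 9277 ≡ 1 (mod 4), (-1|9277) = +1. Now have (10663|9277).
Reduce the numerator: 10663 ≡ 1386 (mod 9277), so (10663|9277) = (1386|9277).
Factor out 2: 1386 = 2·693. Since 9277 ≡ 5 (mod 8), (2|9277) = -1. Now have -(693|9277).
693 ≡ 1 (mod 4), so quadratic reciprocity gives (693|9277) = (9277|693). Reduce: 9277 ≡ 268 (mod 693). Now have -(268|693).
Factor out 2: 268 = 2^2·67. Since 693 ≡ 5 (mod 8), (2|693) = -1, and (2|693)^2 = +1. Now have -(67|693).
693 ≡ 1 (mod 4), so quadratic reciprocity gives (67|693) = (693|67). Reduce: 693 ≡ 23 (mod 67). Now have -(23|67).
Both 23 ≡ 3 and 67 ≡ 3 (mod 4), so reciprocity gives (23|67) = -(67|23). Reduce: 67 ≡ 21 (mod 23). Now have (21|23).
21 ≡ 1 (mod 4), so quadratic reciprocity gives (21|23) = (23|21). Reduce: 23 ≡ 2 (mod 21). Now have (2|21).
Factor out 2: 2 = 2. Since 21 ≡ 5 (mod 8), (2|21) = -1. Now have -(1|21).
(1|21) = 1. Collecting the sign factors: -1.
The Legendre symbol is -1, so x^2 ≡ -10663 (mod 9277) has no solution.

no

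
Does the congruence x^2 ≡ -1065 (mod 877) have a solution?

no

(-1065|877)
  = (1065|877)    [877 ≡ 1 mod 4 ⇒ (-1|877) = +1]
  = (188|877)    [1065 ≡ 188 mod 877]
  = (47|877)    [877 ≡ 5 mod 8 ⇒ (2|877)^2 = +1]
  = (877|47)    [QR: 877 ≡ 1 mod 4, sign kept]
  = (31|47)    [877 ≡ 31 mod 47]
  = -(47|31)    [QR: both ≡ 3 mod 4, sign flips]
  = -(16|31)    [47 ≡ 16 mod 31]
  = -(1|31)    [31 ≡ 7 mod 8 ⇒ (2|31)^4 = +1]
  = -1    [(1|31) = 1]
The Legendre symbol is -1, so x^2 ≡ -1065 (mod 877) has no solution.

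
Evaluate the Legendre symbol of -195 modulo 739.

Reduce the numerator: -195 ≡ 544 (mod 739), so (-195 / 739) = (544 / 739).
Factor out 2: 544 = 2^5·17. Since 739 ≡ 3 (mod 8), (2 / 739) = -1, and (2 / 739)^5 = -1. Now have -(17 / 739).
17 ≡ 1 (mod 4), so quadratic reciprocity gives (17 / 739) = (739 / 17). Reduce: 739 ≡ 8 (mod 17). Now have -(8 / 17).
Factor out 2: 8 = 2^3. Since 17 ≡ 1 (mod 8), (2 / 17) = +1, and (2 / 17)^3 = +1. Now have -(1 / 17).
(1 / 17) = 1. Collecting the sign factors: -1.

-1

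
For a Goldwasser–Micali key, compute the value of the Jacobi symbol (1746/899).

1

Reduce the numerator: 1746 ≡ 847 (mod 899), so (1746/899) = (847/899).
Both 847 ≡ 3 and 899 ≡ 3 (mod 4), so reciprocity gives (847/899) = -(899/847). Reduce: 899 ≡ 52 (mod 847). Now have -(52/847).
Factor out 2: 52 = 2^2·13. Since 847 ≡ 7 (mod 8), (2/847) = +1, and (2/847)^2 = +1. Now have -(13/847).
13 ≡ 1 (mod 4), so quadratic reciprocity gives (13/847) = (847/13). Reduce: 847 ≡ 2 (mod 13). Now have -(2/13).
Factor out 2: 2 = 2. Since 13 ≡ 5 (mod 8), (2/13) = -1. Now have (1/13).
(1/13) = 1. Collecting the sign factors: 1.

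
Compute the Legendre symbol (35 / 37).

-1

37 ≡ 1 (mod 4), so quadratic reciprocity gives (35 / 37) = (37 / 35). Reduce: 37 ≡ 2 (mod 35). Now have (2 / 35).
Factor out 2: 2 = 2. Since 35 ≡ 3 (mod 8), (2 / 35) = -1. Now have -(1 / 35).
(1 / 35) = 1. Collecting the sign factors: -1.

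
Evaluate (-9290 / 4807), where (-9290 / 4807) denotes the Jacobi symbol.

Reduce the numerator: -9290 ≡ 324 (mod 4807), so (-9290 / 4807) = (324 / 4807).
Factor out 2: 324 = 2^2·81. Since 4807 ≡ 7 (mod 8), (2 / 4807) = +1, and (2 / 4807)^2 = +1. Now have (81 / 4807).
81 ≡ 1 (mod 4), so quadratic reciprocity gives (81 / 4807) = (4807 / 81). Reduce: 4807 ≡ 28 (mod 81). Now have (28 / 81).
Factor out 2: 28 = 2^2·7. Since 81 ≡ 1 (mod 8), (2 / 81) = +1, and (2 / 81)^2 = +1. Now have (7 / 81).
81 ≡ 1 (mod 4), so quadratic reciprocity gives (7 / 81) = (81 / 7). Reduce: 81 ≡ 4 (mod 7). Now have (4 / 7).
Factor out 2: 4 = 2^2. Since 7 ≡ 7 (mod 8), (2 / 7) = +1, and (2 / 7)^2 = +1. Now have (1 / 7).
(1 / 7) = 1. Collecting the sign factors: 1.

1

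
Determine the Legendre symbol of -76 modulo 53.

Reduce the numerator: -76 ≡ 30 (mod 53), so (-76 / 53) = (30 / 53).
Factor out 2: 30 = 2·15. Since 53 ≡ 5 (mod 8), (2 / 53) = -1. Now have -(15 / 53).
53 ≡ 1 (mod 4), so quadratic reciprocity gives (15 / 53) = (53 / 15). Reduce: 53 ≡ 8 (mod 15). Now have -(8 / 15).
Factor out 2: 8 = 2^3. Since 15 ≡ 7 (mod 8), (2 / 15) = +1, and (2 / 15)^3 = +1. Now have -(1 / 15).
(1 / 15) = 1. Collecting the sign factors: -1.

-1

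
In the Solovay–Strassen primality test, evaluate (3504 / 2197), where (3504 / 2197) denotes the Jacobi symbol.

-1

(3504 / 2197)
  = (1307 / 2197)    [3504 ≡ 1307 mod 2197]
  = (2197 / 1307)    [QR: 2197 ≡ 1 mod 4, sign kept]
  = (890 / 1307)    [2197 ≡ 890 mod 1307]
  = -(445 / 1307)    [1307 ≡ 3 mod 8 ⇒ (2 / 1307) = -1]
  = -(1307 / 445)    [QR: 445 ≡ 1 mod 4, sign kept]
  = -(417 / 445)    [1307 ≡ 417 mod 445]
  = -(445 / 417)    [QR: 417 ≡ 1 mod 4, sign kept]
  = -(28 / 417)    [445 ≡ 28 mod 417]
  = -(7 / 417)    [417 ≡ 1 mod 8 ⇒ (2 / 417)^2 = +1]
  = -(417 / 7)    [QR: 417 ≡ 1 mod 4, sign kept]
  = -(4 / 7)    [417 ≡ 4 mod 7]
  = -(1 / 7)    [7 ≡ 7 mod 8 ⇒ (2 / 7)^2 = +1]
  = -1    [(1 / 7) = 1]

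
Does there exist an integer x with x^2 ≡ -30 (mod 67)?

yes

(-30/67)
  = (37/67)    [-30 ≡ 37 mod 67]
  = (67/37)    [QR: 37 ≡ 1 mod 4, sign kept]
  = (30/37)    [67 ≡ 30 mod 37]
  = -(15/37)    [37 ≡ 5 mod 8 ⇒ (2/37) = -1]
  = -(37/15)    [QR: 37 ≡ 1 mod 4, sign kept]
  = -(7/15)    [37 ≡ 7 mod 15]
  = (15/7)    [QR: both ≡ 3 mod 4, sign flips]
  = (1/7)    [15 ≡ 1 mod 7]
  = 1    [(1/7) = 1]
(-30/67) = 1, and 67 is prime, so -30 is a quadratic residue mod 67.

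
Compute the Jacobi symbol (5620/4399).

-1

(5620/4399)
  = (1221/4399)    [5620 ≡ 1221 mod 4399]
  = (4399/1221)    [QR: 1221 ≡ 1 mod 4, sign kept]
  = (736/1221)    [4399 ≡ 736 mod 1221]
  = -(23/1221)    [1221 ≡ 5 mod 8 ⇒ (2/1221)^5 = -1]
  = -(1221/23)    [QR: 1221 ≡ 1 mod 4, sign kept]
  = -(2/23)    [1221 ≡ 2 mod 23]
  = -(1/23)    [23 ≡ 7 mod 8 ⇒ (2/23) = +1]
  = -1    [(1/23) = 1]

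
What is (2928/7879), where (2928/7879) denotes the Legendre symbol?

1

Factor out 2: 2928 = 2^4·183. Since 7879 ≡ 7 (mod 8), (2/7879) = +1, and (2/7879)^4 = +1. Now have (183/7879).
Both 183 ≡ 3 and 7879 ≡ 3 (mod 4), so reciprocity gives (183/7879) = -(7879/183). Reduce: 7879 ≡ 10 (mod 183). Now have -(10/183).
Factor out 2: 10 = 2·5. Since 183 ≡ 7 (mod 8), (2/183) = +1. Now have -(5/183).
5 ≡ 1 (mod 4), so quadratic reciprocity gives (5/183) = (183/5). Reduce: 183 ≡ 3 (mod 5). Now have -(3/5).
5 ≡ 1 (mod 4), so quadratic reciprocity gives (3/5) = (5/3). Reduce: 5 ≡ 2 (mod 3). Now have -(2/3).
Factor out 2: 2 = 2. Since 3 ≡ 3 (mod 8), (2/3) = -1. Now have (1/3).
(1/3) = 1. Collecting the sign factors: 1.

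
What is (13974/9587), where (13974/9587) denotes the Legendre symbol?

1

Reduce the numerator: 13974 ≡ 4387 (mod 9587), so (13974/9587) = (4387/9587).
Both 4387 ≡ 3 and 9587 ≡ 3 (mod 4), so reciprocity gives (4387/9587) = -(9587/4387). Reduce: 9587 ≡ 813 (mod 4387). Now have -(813/4387).
813 ≡ 1 (mod 4), so quadratic reciprocity gives (813/4387) = (4387/813). Reduce: 4387 ≡ 322 (mod 813). Now have -(322/813).
Factor out 2: 322 = 2·161. Since 813 ≡ 5 (mod 8), (2/813) = -1. Now have (161/813).
161 ≡ 1 (mod 4), so quadratic reciprocity gives (161/813) = (813/161). Reduce: 813 ≡ 8 (mod 161). Now have (8/161).
Factor out 2: 8 = 2^3. Since 161 ≡ 1 (mod 8), (2/161) = +1, and (2/161)^3 = +1. Now have (1/161).
(1/161) = 1. Collecting the sign factors: 1.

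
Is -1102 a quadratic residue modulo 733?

yes

Pull out -1: (-1102|733) = (-1|733)·(1102|733). Since 733 ≡ 1 (mod 4), (-1|733) = +1. Now have (1102|733).
Reduce the numerator: 1102 ≡ 369 (mod 733), so (1102|733) = (369|733).
369 ≡ 1 (mod 4), so quadratic reciprocity gives (369|733) = (733|369). Reduce: 733 ≡ 364 (mod 369). Now have (364|369).
Factor out 2: 364 = 2^2·91. Since 369 ≡ 1 (mod 8), (2|369) = +1, and (2|369)^2 = +1. Now have (91|369).
369 ≡ 1 (mod 4), so quadratic reciprocity gives (91|369) = (369|91). Reduce: 369 ≡ 5 (mod 91). Now have (5|91).
5 ≡ 1 (mod 4), so quadratic reciprocity gives (5|91) = (91|5). Reduce: 91 ≡ 1 (mod 5). Now have (1|5).
(1|5) = 1. Collecting the sign factors: 1.
The Legendre symbol is 1, so x^2 ≡ -1102 (mod 733) has solution.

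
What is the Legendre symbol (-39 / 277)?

1

Reduce the numerator: -39 ≡ 238 (mod 277), so (-39 / 277) = (238 / 277).
Factor out 2: 238 = 2·119. Since 277 ≡ 5 (mod 8), (2 / 277) = -1. Now have -(119 / 277).
277 ≡ 1 (mod 4), so quadratic reciprocity gives (119 / 277) = (277 / 119). Reduce: 277 ≡ 39 (mod 119). Now have -(39 / 119).
Both 39 ≡ 3 and 119 ≡ 3 (mod 4), so reciprocity gives (39 / 119) = -(119 / 39). Reduce: 119 ≡ 2 (mod 39). Now have (2 / 39).
Factor out 2: 2 = 2. Since 39 ≡ 7 (mod 8), (2 / 39) = +1. Now have (1 / 39).
(1 / 39) = 1. Collecting the sign factors: 1.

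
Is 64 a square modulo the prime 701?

yes

(64|701)
  = (1|701)    [701 ≡ 5 mod 8 ⇒ (2|701)^6 = +1]
  = 1    [(1|701) = 1]
The Legendre symbol is 1, so x^2 ≡ 64 (mod 701) has solution.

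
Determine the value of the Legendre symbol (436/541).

Factor out 2: 436 = 2^2·109. Since 541 ≡ 5 (mod 8), (2/541) = -1, and (2/541)^2 = +1. Now have (109/541).
109 ≡ 1 (mod 4), so quadratic reciprocity gives (109/541) = (541/109). Reduce: 541 ≡ 105 (mod 109). Now have (105/109).
105 ≡ 1 (mod 4), so quadratic reciprocity gives (105/109) = (109/105). Reduce: 109 ≡ 4 (mod 105). Now have (4/105).
Factor out 2: 4 = 2^2. Since 105 ≡ 1 (mod 8), (2/105) = +1, and (2/105)^2 = +1. Now have (1/105).
(1/105) = 1. Collecting the sign factors: 1.

1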